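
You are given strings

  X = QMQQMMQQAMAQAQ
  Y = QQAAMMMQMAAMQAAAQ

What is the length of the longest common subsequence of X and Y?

Match Q (X #1, Y #2) → M (X #2, Y #7) → Q (X #4, Y #8) → M (X #5, Y #9) → M (X #6, Y #12) → Q (X #8, Y #13) → A (X #9, Y #14) → A (X #11, Y #15) → A (X #13, Y #16) → Q (X #14, Y #17) — 10 characters in the same relative order in both. dp[14][17] = 10 confirms this is the maximum.

10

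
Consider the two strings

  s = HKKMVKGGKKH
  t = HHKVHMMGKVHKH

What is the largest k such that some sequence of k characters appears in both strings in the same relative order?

7

Match H (s #1, t #2); then K (s #2, t #3); then M (s #4, t #7); then G (s #8, t #8); then K (s #9, t #9); then K (s #10, t #12); then H (s #11, t #13) — 7 characters in the same relative order in both. dp[11][13] = 7 confirms this is the maximum.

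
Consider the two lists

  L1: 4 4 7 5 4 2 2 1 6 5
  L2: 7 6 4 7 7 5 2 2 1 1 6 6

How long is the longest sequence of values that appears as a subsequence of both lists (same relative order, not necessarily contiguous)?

7

Let dp[i][j] be the LCS length of the first i values of L1 and the first j values of L2. dp[i][j] = dp[i-1][j-1]+1 when the i-th and j-th values match, else max(dp[i-1][j], dp[i][j-1]).
    ·  7  6  4  7  7  5  2  2  1  1  6  6
 ·  0  0  0  0  0  0  0  0  0  0  0  0  0
 4  0  0  0  1  1  1  1  1  1  1  1  1  1
 4  0  0  0  1  1  1  1  1  1  1  1  1  1
 7  0  1  1  1  2  2  2  2  2  2  2  2  2
 5  0  1  1  1  2  2  3  3  3  3  3  3  3
 4  0  1  1  2  2  2  3  3  3  3  3  3  3
 2  0  1  1  2  2  2  3  4  4  4  4  4  4
 2  0  1  1  2  2  2  3  4  5  5  5  5  5
 1  0  1  1  2  2  2  3  4  5  6  6  6  6
 6  0  1  2  2  2  2  3  4  5  6  6  7  7
 5  0  1  2  2  2  2  3  4  5  6  6  7  7
dp[10][12] = 7. One LCS (by backtracking along matches): 4, 7, 5, 2, 2, 1, 6.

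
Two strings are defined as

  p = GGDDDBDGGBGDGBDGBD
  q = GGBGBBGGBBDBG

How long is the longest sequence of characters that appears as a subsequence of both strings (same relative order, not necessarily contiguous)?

10

Pick G at p[1]=q[1] → G at p[2]=q[2] → B at p[6]=q[3] → G at p[8]=q[4] → B at p[10]=q[6] → G at p[11]=q[7] → G at p[13]=q[8] → B at p[14]=q[10] → D at p[15]=q[11] → G at p[16]=q[13]; all 10 characters appear in both, in order. The LCS DP gives dp[18][13] = 10, so this is optimal.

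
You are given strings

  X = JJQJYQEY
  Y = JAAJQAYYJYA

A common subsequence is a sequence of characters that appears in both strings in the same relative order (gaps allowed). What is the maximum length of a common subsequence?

5

Match J at X[1]=Y[1] → J at X[2]=Y[4] → Q at X[3]=Y[5] → J at X[4]=Y[9] → Y at X[5]=Y[10] — 5 characters in the same relative order in both. The LCS DP gives dp[8][11] = 5, so this is optimal.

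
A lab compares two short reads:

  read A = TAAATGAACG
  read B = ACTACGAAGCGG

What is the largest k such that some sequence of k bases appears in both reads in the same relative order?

7

One common subsequence of length 7: T [1,3]; then A [2,4]; then A [3,7]; then A [4,8]; then G [6,9]; then C [9,10]; then G [10,12]. Since dp[10][12] = 7, nothing longer is possible.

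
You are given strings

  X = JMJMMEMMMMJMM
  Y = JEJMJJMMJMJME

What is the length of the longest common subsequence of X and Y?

One common subsequence of length 8: J [1,3], then M [2,4], then J [3,6], then M [4,7], then M [5,8], then M [10,10], then J [11,11], then M [12,12]. Since dp[13][13] = 8, nothing longer is possible.

8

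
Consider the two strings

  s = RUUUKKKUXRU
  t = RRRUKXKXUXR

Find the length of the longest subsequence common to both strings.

7

Let dp[i][j] be the LCS length of the first i characters of s and the first j characters of t. dp[i][j] = dp[i-1][j-1]+1 when the i-th and j-th characters match, else max(dp[i-1][j], dp[i][j-1]).
    ·  R  R  R  U  K  X  K  X  U  X  R
 ·  0  0  0  0  0  0  0  0  0  0  0  0
 R  0  1  1  1  1  1  1  1  1  1  1  1
 U  0  1  1  1  2  2  2  2  2  2  2  2
 U  0  1  1  1  2  2  2  2  2  3  3  3
 U  0  1  1  1  2  2  2  2  2  3  3  3
 K  0  1  1  1  2  3  3  3  3  3  3  3
 K  0  1  1  1  2  3  3  4  4  4  4  4
 K  0  1  1  1  2  3  3  4  4  4  4  4
 U  0  1  1  1  2  3  3  4  4  5  5  5
 X  0  1  1  1  2  3  4  4  5  5  6  6
 R  0  1  2  2  2  3  4  4  5  5  6  7
 U  0  1  2  2  3  3  4  4  5  6  6  7
dp[11][11] = 7. One LCS (by backtracking along matches): RUKKUXR.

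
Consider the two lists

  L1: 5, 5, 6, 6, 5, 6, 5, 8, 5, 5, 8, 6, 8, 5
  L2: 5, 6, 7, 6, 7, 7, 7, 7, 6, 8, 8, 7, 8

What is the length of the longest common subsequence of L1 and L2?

One common subsequence of length 7: 5 [2,1] → 6 [3,2] → 6 [4,4] → 6 [6,9] → 8 [8,10] → 8 [11,11] → 8 [13,13]. The LCS DP gives dp[14][13] = 7, so this is optimal.

7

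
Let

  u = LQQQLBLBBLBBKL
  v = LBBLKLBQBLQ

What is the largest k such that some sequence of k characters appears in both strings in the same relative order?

Match L at u[1]=v[1], then B at u[6]=v[3], then L at u[7]=v[4], then L at u[10]=v[6], then B at u[11]=v[7], then B at u[12]=v[9], then L at u[14]=v[10] — 7 characters in the same relative order in both, and the DP table's final entry dp[14][11] is also 7, so no common subsequence is longer.

7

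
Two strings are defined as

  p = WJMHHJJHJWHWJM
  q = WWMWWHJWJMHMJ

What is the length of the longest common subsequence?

7

Pick W at p[1]=q[2] → M at p[3]=q[3] → H at p[5]=q[6] → J at p[6]=q[7] → J at p[7]=q[9] → H at p[8]=q[11] → J at p[13]=q[13]; all 7 characters appear in both, in order. The LCS DP gives dp[14][13] = 7, so this is optimal.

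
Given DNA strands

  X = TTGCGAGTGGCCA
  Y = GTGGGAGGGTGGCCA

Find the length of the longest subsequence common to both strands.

Pick T at X[1]=Y[2]; then G at X[3]=Y[4]; then G at X[5]=Y[5]; then A at X[6]=Y[6]; then G at X[7]=Y[9]; then T at X[8]=Y[10]; then G at X[9]=Y[11]; then G at X[10]=Y[12]; then C at X[11]=Y[13]; then C at X[12]=Y[14]; then A at X[13]=Y[15]; all 11 bases appear in both, in order. The LCS DP gives dp[13][15] = 11, so this is optimal.

11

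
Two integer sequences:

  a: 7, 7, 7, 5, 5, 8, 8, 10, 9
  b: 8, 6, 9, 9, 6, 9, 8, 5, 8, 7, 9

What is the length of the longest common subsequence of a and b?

3

Let dp[i][j] be the LCS length of the first i values of a and the first j values of b. dp[i][j] = dp[i-1][j-1]+1 when the i-th and j-th values match, else max(dp[i-1][j], dp[i][j-1]).
    ·  8  6  9  9  6  9  8  5  8  7  9
 ·  0  0  0  0  0  0  0  0  0  0  0  0
 7  0  0  0  0  0  0  0  0  0  0  1  1
 7  0  0  0  0  0  0  0  0  0  0  1  1
 7  0  0  0  0  0  0  0  0  0  0  1  1
 5  0  0  0  0  0  0  0  0  1  1  1  1
 5  0  0  0  0  0  0  0  0  1  1  1  1
 8  0  1  1  1  1  1  1  1  1  2  2  2
 8  0  1  1  1  1  1  1  2  2  2  2  2
10  0  1  1  1  1  1  1  2  2  2  2  2
 9  0  1  1  2  2  2  2  2  2  2  2  3
dp[9][11] = 3. One LCS (by backtracking along matches): 5, 8, 9.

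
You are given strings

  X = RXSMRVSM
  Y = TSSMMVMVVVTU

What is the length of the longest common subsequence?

Match S (X #3, Y #3) → M (X #4, Y #5) → V (X #6, Y #6) → M (X #8, Y #7) — 4 characters in the same relative order in both. The LCS DP gives dp[8][12] = 4, so this is optimal.

4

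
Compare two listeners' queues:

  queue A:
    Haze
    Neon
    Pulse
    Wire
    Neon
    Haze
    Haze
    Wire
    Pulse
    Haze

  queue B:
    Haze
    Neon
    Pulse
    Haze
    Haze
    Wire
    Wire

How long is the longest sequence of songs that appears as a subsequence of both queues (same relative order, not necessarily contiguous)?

Pick Haze (queue A #1, queue B #1); then Neon (queue A #2, queue B #2); then Pulse (queue A #3, queue B #3); then Haze (queue A #6, queue B #4); then Haze (queue A #7, queue B #5); then Wire (queue A #8, queue B #7); all 6 songs appear in both, in order. Since dp[10][7] = 6, nothing longer is possible.

6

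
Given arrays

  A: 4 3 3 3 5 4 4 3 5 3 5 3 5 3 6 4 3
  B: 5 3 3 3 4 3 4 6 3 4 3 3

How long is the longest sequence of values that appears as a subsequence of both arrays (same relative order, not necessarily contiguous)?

Taking 3 (A #2, B #2) → 3 (A #3, B #3) → 3 (A #4, B #4) → 4 (A #6, B #5) → 4 (A #7, B #7) → 3 (A #8, B #9) → 3 (A #14, B #11) → 3 (A #17, B #12) gives a common subsequence of length 8. dp[17][12] = 8 confirms this is the maximum.

8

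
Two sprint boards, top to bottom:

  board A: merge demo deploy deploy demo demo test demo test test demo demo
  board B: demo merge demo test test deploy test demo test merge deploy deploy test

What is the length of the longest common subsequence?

7

One common subsequence of length 7: merge at board A[1]=board B[2], then demo at board A[2]=board B[3], then deploy at board A[4]=board B[6], then test at board A[7]=board B[7], then demo at board A[8]=board B[8], then test at board A[9]=board B[9], then test at board A[10]=board B[13]. dp[12][13] = 7 confirms this is the maximum.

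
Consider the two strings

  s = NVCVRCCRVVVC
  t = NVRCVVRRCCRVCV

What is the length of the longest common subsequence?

10

Match N (s #1, t #1); then V (s #2, t #2); then C (s #3, t #4); then V (s #4, t #6); then R (s #5, t #8); then C (s #6, t #9); then C (s #7, t #10); then R (s #8, t #11); then V (s #9, t #12); then V (s #11, t #14) — 10 characters in the same relative order in both. dp[12][14] = 10 confirms this is the maximum.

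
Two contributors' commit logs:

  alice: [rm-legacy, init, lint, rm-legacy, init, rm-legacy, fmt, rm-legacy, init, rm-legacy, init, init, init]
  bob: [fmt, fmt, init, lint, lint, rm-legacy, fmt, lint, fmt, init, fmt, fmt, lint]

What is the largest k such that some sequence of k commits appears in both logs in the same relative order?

Match init at alice[2]=bob[3] → lint at alice[3]=bob[5] → rm-legacy at alice[4]=bob[6] → init at alice[5]=bob[10] → fmt at alice[7]=bob[12] — 5 commits in the same relative order in both, and the DP table's final entry dp[13][13] is also 5, so no common subsequence is longer.

5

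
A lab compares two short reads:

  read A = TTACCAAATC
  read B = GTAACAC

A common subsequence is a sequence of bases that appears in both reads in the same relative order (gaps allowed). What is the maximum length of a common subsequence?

Let dp[i][j] be the LCS length of the first i bases of read A and the first j bases of read B. dp[i][j] = dp[i-1][j-1]+1 when the i-th and j-th bases match, else max(dp[i-1][j], dp[i][j-1]).
    ·  G  T  A  A  C  A  C
 ·  0  0  0  0  0  0  0  0
 T  0  0  1  1  1  1  1  1
 T  0  0  1  1  1  1  1  1
 A  0  0  1  2  2  2  2  2
 C  0  0  1  2  2  3  3  3
 C  0  0  1  2  2  3  3  4
 A  0  0  1  2  3  3  4  4
 A  0  0  1  2  3  3  4  4
 A  0  0  1  2  3  3  4  4
 T  0  0  1  2  3  3  4  4
 C  0  0  1  2  3  4  4  5
dp[10][7] = 5. One LCS (by backtracking along matches): TACAC.

5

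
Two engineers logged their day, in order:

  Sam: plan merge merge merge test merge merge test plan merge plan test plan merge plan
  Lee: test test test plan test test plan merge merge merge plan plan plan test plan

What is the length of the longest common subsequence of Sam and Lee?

One common subsequence of length 8: plan at Sam[1]=Lee[7] → merge at Sam[2]=Lee[8] → merge at Sam[3]=Lee[9] → merge at Sam[4]=Lee[10] → plan at Sam[9]=Lee[12] → plan at Sam[11]=Lee[13] → test at Sam[12]=Lee[14] → plan at Sam[15]=Lee[15]. Since dp[15][15] = 8, nothing longer is possible.

8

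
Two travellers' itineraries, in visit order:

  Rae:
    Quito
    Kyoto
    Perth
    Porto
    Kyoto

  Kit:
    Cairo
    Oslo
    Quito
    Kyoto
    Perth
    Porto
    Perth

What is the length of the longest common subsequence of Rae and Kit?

4

One common subsequence of length 4: Quito [1,3] → Kyoto [2,4] → Perth [3,5] → Porto [4,6]. The LCS DP gives dp[5][7] = 4, so this is optimal.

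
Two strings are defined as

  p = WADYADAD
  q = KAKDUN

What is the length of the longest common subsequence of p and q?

2

Taking A (p #2, q #2); then D (p #3, q #4) gives a common subsequence of length 2. The LCS DP gives dp[8][6] = 2, so this is optimal.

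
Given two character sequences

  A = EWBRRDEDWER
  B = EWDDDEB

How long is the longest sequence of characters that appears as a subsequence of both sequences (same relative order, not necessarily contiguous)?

Match E at A[1]=B[1], then W at A[2]=B[2], then D at A[6]=B[4], then D at A[8]=B[5], then E at A[10]=B[6] — 5 characters in the same relative order in both. The LCS DP gives dp[11][7] = 5, so this is optimal.

5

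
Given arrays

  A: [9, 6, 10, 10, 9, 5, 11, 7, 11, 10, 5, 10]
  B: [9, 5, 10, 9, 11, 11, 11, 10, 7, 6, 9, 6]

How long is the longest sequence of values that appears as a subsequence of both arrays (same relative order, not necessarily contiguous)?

Match 9 (A #1, B #1); then 10 (A #4, B #3); then 9 (A #5, B #4); then 11 (A #7, B #6); then 11 (A #9, B #7); then 10 (A #10, B #8) — 6 values in the same relative order in both. dp[12][12] = 6 confirms this is the maximum.

6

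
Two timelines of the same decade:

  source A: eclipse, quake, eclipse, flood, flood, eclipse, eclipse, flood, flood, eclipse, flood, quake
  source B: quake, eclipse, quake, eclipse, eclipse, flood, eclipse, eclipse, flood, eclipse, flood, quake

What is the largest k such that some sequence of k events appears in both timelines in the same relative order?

10

Match eclipse at source A[1]=source B[2]; then quake at source A[2]=source B[3]; then eclipse at source A[3]=source B[5]; then flood at source A[5]=source B[6]; then eclipse at source A[6]=source B[7]; then eclipse at source A[7]=source B[8]; then flood at source A[9]=source B[9]; then eclipse at source A[10]=source B[10]; then flood at source A[11]=source B[11]; then quake at source A[12]=source B[12] — 10 events in the same relative order in both. The LCS DP gives dp[12][12] = 10, so this is optimal.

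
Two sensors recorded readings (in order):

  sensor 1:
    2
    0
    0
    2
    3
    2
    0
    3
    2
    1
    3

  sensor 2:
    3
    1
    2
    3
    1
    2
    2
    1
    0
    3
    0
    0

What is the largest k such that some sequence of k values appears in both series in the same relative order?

Let dp[i][j] be the LCS length of the first i values of sensor 1 and the first j values of sensor 2. dp[i][j] = dp[i-1][j-1]+1 when the i-th and j-th values match, else max(dp[i-1][j], dp[i][j-1]).
    ·  3  1  2  3  1  2  2  1  0  3  0  0
 ·  0  0  0  0  0  0  0  0  0  0  0  0  0
 2  0  0  0  1  1  1  1  1  1  1  1  1  1
 0  0  0  0  1  1  1  1  1  1  2  2  2  2
 0  0  0  0  1  1  1  1  1  1  2  2  3  3
 2  0  0  0  1  1  1  2  2  2  2  2  3  3
 3  0  1  1  1  2  2  2  2  2  2  3  3  3
 2  0  1  1  2  2  2  3  3  3  3  3  3  3
 0  0  1  1  2  2  2  3  3  3  4  4  4  4
 3  0  1  1  2  3  3  3  3  3  4  5  5  5
 2  0  1  1  2  3  3  4  4  4  4  5  5  5
 1  0  1  2  2  3  4  4  4  5  5  5  5  5
 3  0  1  2  2  3  4  4  4  5  5  6  6  6
dp[11][12] = 6. One LCS (by backtracking along matches): 2, 3, 2, 2, 1, 3.

6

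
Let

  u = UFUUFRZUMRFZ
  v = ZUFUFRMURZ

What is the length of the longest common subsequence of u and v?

Let dp[i][j] be the LCS length of the first i characters of u and the first j characters of v. dp[i][j] = dp[i-1][j-1]+1 when the i-th and j-th characters match, else max(dp[i-1][j], dp[i][j-1]).
    ·  Z  U  F  U  F  R  M  U  R  Z
 ·  0  0  0  0  0  0  0  0  0  0  0
 U  0  0  1  1  1  1  1  1  1  1  1
 F  0  0  1  2  2  2  2  2  2  2  2
 U  0  0  1  2  3  3  3  3  3  3  3
 U  0  0  1  2  3  3  3  3  4  4  4
 F  0  0  1  2  3  4  4  4  4  4  4
 R  0  0  1  2  3  4  5  5  5  5  5
 Z  0  1  1  2  3  4  5  5  5  5  6
 U  0  1  2  2  3  4  5  5  6  6  6
 M  0  1  2  2  3  4  5  6  6  6  6
 R  0  1  2  2  3  4  5  6  6  7  7
 F  0  1  2  3  3  4  5  6  6  7  7
 Z  0  1  2  3  3  4  5  6  6  7  8
dp[12][10] = 8. One LCS (by backtracking along matches): UFUFRURZ.

8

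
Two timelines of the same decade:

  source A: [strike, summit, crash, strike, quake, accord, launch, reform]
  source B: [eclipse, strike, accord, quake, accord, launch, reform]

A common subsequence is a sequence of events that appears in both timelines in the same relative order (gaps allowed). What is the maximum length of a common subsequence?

One common subsequence of length 5: strike at source A[1]=source B[2]; then quake at source A[5]=source B[4]; then accord at source A[6]=source B[5]; then launch at source A[7]=source B[6]; then reform at source A[8]=source B[7]. dp[8][7] = 5 confirms this is the maximum.

5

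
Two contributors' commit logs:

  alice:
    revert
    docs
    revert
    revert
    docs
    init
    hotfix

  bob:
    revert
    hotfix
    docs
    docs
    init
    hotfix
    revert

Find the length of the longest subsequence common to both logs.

Pick revert [1,1]; then docs [2,3]; then docs [5,4]; then init [6,5]; then hotfix [7,6]; all 5 commits appear in both, in order. Since dp[7][7] = 5, nothing longer is possible.

5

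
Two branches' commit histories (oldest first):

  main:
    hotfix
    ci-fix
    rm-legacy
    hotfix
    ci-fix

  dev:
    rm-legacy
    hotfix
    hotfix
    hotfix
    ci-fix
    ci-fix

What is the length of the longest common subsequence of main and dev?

3

Pick hotfix (main #1, dev #4), then ci-fix (main #2, dev #5), then ci-fix (main #5, dev #6); all 3 commits appear in both, in order. Since dp[5][6] = 3, nothing longer is possible.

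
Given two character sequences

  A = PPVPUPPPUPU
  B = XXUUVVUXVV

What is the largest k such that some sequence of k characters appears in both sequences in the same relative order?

Taking U at A[5]=B[3], then U at A[9]=B[4], then U at A[11]=B[7] gives a common subsequence of length 3. Since dp[11][10] = 3, nothing longer is possible.

3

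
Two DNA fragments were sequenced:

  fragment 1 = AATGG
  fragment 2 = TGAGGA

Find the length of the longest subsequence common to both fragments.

3

Pick A [2,3] → G [4,4] → G [5,5]; all 3 bases appear in both, in order. The LCS DP gives dp[5][6] = 3, so this is optimal.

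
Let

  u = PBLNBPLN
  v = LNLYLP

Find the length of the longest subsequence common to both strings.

Let dp[i][j] be the LCS length of the first i characters of u and the first j characters of v. dp[i][j] = dp[i-1][j-1]+1 when the i-th and j-th characters match, else max(dp[i-1][j], dp[i][j-1]).
    ·  L  N  L  Y  L  P
 ·  0  0  0  0  0  0  0
 P  0  0  0  0  0  0  1
 B  0  0  0  0  0  0  1
 L  0  1  1  1  1  1  1
 N  0  1  2  2  2  2  2
 B  0  1  2  2  2  2  2
 P  0  1  2  2  2  2  3
 L  0  1  2  3  3  3  3
 N  0  1  2  3  3  3  3
dp[8][6] = 3. One LCS (by backtracking along matches): LNP.

3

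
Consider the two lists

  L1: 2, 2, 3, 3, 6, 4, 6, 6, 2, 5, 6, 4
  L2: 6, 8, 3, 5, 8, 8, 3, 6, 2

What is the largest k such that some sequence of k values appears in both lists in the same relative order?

4

Let dp[i][j] be the LCS length of the first i values of L1 and the first j values of L2. dp[i][j] = dp[i-1][j-1]+1 when the i-th and j-th values match, else max(dp[i-1][j], dp[i][j-1]).
    ·  6  8  3  5  8  8  3  6  2
 ·  0  0  0  0  0  0  0  0  0  0
 2  0  0  0  0  0  0  0  0  0  1
 2  0  0  0  0  0  0  0  0  0  1
 3  0  0  0  1  1  1  1  1  1  1
 3  0  0  0  1  1  1  1  2  2  2
 6  0  1  1  1  1  1  1  2  3  3
 4  0  1  1  1  1  1  1  2  3  3
 6  0  1  1  1  1  1  1  2  3  3
 6  0  1  1  1  1  1  1  2  3  3
 2  0  1  1  1  1  1  1  2  3  4
 5  0  1  1  1  2  2  2  2  3  4
 6  0  1  1  1  2  2  2  2  3  4
 4  0  1  1  1  2  2  2  2  3  4
dp[12][9] = 4. One LCS (by backtracking along matches): 3, 3, 6, 2.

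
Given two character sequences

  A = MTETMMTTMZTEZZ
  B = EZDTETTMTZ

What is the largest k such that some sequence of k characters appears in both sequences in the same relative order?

7

Taking T at A[2]=B[4]; then E at A[3]=B[5]; then T at A[7]=B[6]; then T at A[8]=B[7]; then M at A[9]=B[8]; then T at A[11]=B[9]; then Z at A[14]=B[10] gives a common subsequence of length 7, and the DP table's final entry dp[14][10] is also 7, so no common subsequence is longer.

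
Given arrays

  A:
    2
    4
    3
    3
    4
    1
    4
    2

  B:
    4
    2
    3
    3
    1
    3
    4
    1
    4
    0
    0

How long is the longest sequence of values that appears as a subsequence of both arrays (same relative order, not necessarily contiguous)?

6

Let dp[i][j] be the LCS length of the first i values of A and the first j values of B. dp[i][j] = dp[i-1][j-1]+1 when the i-th and j-th values match, else max(dp[i-1][j], dp[i][j-1]).
    ·  4  2  3  3  1  3  4  1  4  0  0
 ·  0  0  0  0  0  0  0  0  0  0  0  0
 2  0  0  1  1  1  1  1  1  1  1  1  1
 4  0  1  1  1  1  1  1  2  2  2  2  2
 3  0  1  1  2  2  2  2  2  2  2  2  2
 3  0  1  1  2  3  3  3  3  3  3  3  3
 4  0  1  1  2  3  3  3  4  4  4  4  4
 1  0  1  1  2  3  4  4  4  5  5  5  5
 4  0  1  1  2  3  4  4  5  5  6  6  6
 2  0  1  2  2  3  4  4  5  5  6  6  6
dp[8][11] = 6. One LCS (by backtracking along matches): 2, 3, 3, 4, 1, 4.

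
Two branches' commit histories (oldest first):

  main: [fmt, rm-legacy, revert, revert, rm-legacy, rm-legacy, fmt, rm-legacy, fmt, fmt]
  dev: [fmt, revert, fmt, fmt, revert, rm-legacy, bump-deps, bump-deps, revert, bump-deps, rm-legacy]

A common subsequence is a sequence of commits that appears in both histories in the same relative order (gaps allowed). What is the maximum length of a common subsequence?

Match fmt at main[1]=dev[1] → revert at main[3]=dev[2] → revert at main[4]=dev[5] → rm-legacy at main[5]=dev[6] → rm-legacy at main[8]=dev[11] — 5 commits in the same relative order in both. Since dp[10][11] = 5, nothing longer is possible.

5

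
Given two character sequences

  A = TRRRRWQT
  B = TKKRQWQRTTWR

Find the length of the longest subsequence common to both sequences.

5

Let dp[i][j] be the LCS length of the first i characters of A and the first j characters of B. dp[i][j] = dp[i-1][j-1]+1 when the i-th and j-th characters match, else max(dp[i-1][j], dp[i][j-1]).
    ·  T  K  K  R  Q  W  Q  R  T  T  W  R
 ·  0  0  0  0  0  0  0  0  0  0  0  0  0
 T  0  1  1  1  1  1  1  1  1  1  1  1  1
 R  0  1  1  1  2  2  2  2  2  2  2  2  2
 R  0  1  1  1  2  2  2  2  3  3  3  3  3
 R  0  1  1  1  2  2  2  2  3  3  3  3  4
 R  0  1  1  1  2  2  2  2  3  3  3  3  4
 W  0  1  1  1  2  2  3  3  3  3  3  4  4
 Q  0  1  1  1  2  3  3  4  4  4  4  4  4
 T  0  1  1  1  2  3  3  4  4  5  5  5  5
dp[8][12] = 5. One LCS (by backtracking along matches): TRWQT.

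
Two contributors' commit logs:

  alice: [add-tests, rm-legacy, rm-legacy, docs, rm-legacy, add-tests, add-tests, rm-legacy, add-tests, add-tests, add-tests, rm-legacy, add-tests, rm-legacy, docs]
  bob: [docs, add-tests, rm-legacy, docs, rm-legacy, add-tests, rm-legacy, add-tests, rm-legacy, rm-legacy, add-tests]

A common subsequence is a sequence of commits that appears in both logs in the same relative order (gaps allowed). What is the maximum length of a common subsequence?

One common subsequence of length 9: add-tests [1,2], rm-legacy [3,3], docs [4,4], rm-legacy [5,5], add-tests [6,6], add-tests [7,8], rm-legacy [8,9], rm-legacy [12,10], add-tests [13,11], and the DP table's final entry dp[15][11] is also 9, so no common subsequence is longer.

9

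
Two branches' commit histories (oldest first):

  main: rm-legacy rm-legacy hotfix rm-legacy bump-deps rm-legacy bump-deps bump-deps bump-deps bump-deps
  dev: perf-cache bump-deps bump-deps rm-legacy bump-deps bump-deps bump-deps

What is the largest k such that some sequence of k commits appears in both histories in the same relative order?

5

One common subsequence of length 5: bump-deps (main #5, dev #3), rm-legacy (main #6, dev #4), bump-deps (main #8, dev #5), bump-deps (main #9, dev #6), bump-deps (main #10, dev #7). dp[10][7] = 5 confirms this is the maximum.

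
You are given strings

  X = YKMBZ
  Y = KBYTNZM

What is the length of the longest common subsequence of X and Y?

Let dp[i][j] be the LCS length of the first i characters of X and the first j characters of Y. dp[i][j] = dp[i-1][j-1]+1 when the i-th and j-th characters match, else max(dp[i-1][j], dp[i][j-1]).
    ·  K  B  Y  T  N  Z  M
 ·  0  0  0  0  0  0  0  0
 Y  0  0  0  1  1  1  1  1
 K  0  1  1  1  1  1  1  1
 M  0  1  1  1  1  1  1  2
 B  0  1  2  2  2  2  2  2
 Z  0  1  2  2  2  2  3  3
dp[5][7] = 3. One LCS (by backtracking along matches): KBZ.

3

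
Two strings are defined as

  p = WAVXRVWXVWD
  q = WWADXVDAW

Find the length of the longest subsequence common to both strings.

5

Match W at p[1]=q[2], then A at p[2]=q[3], then X at p[4]=q[5], then V at p[6]=q[6], then W at p[10]=q[9] — 5 characters in the same relative order in both. Since dp[11][9] = 5, nothing longer is possible.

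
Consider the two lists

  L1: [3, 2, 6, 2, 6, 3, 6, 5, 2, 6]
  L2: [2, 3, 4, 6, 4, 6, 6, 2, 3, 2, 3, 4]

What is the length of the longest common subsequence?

Taking 3 (L1 #1, L2 #2) → 6 (L1 #3, L2 #7) → 2 (L1 #4, L2 #8) → 3 (L1 #6, L2 #9) → 2 (L1 #9, L2 #10) gives a common subsequence of length 5. Since dp[10][12] = 5, nothing longer is possible.

5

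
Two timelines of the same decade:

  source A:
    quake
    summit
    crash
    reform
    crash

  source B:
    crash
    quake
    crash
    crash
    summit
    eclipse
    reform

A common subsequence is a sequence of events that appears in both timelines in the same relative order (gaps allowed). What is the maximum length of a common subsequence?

Taking quake [1,2] → summit [2,5] → reform [4,7] gives a common subsequence of length 3. Since dp[5][7] = 3, nothing longer is possible.

3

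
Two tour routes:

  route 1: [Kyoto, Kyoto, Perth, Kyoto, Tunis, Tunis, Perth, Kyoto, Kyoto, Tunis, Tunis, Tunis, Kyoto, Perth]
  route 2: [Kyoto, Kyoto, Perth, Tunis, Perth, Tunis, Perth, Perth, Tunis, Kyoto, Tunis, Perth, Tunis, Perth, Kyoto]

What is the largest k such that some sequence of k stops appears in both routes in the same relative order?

10

Taking Kyoto at route 1[1]=route 2[1] → Kyoto at route 1[2]=route 2[2] → Perth at route 1[3]=route 2[3] → Tunis at route 1[5]=route 2[4] → Tunis at route 1[6]=route 2[6] → Perth at route 1[7]=route 2[8] → Kyoto at route 1[9]=route 2[10] → Tunis at route 1[10]=route 2[11] → Tunis at route 1[11]=route 2[13] → Kyoto at route 1[13]=route 2[15] gives a common subsequence of length 10. dp[14][15] = 10 confirms this is the maximum.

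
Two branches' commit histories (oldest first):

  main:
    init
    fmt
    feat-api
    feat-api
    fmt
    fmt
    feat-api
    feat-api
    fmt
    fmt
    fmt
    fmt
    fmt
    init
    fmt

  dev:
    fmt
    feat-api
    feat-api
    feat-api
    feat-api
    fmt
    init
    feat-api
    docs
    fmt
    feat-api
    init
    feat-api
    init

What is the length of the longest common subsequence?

8

One common subsequence of length 8: fmt [2,1], feat-api [3,4], feat-api [4,5], fmt [5,6], fmt [6,10], feat-api [7,11], feat-api [8,13], init [14,14]. The LCS DP gives dp[15][14] = 8, so this is optimal.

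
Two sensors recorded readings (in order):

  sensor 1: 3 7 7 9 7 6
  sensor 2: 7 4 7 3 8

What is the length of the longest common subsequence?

2

Pick 7 at sensor 1[2]=sensor 2[1]; then 7 at sensor 1[3]=sensor 2[3]; all 2 values appear in both, in order. dp[6][5] = 2 confirms this is the maximum.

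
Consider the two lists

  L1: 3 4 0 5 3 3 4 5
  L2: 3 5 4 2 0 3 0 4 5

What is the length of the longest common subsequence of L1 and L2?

One common subsequence of length 6: 3 (L1 #1, L2 #1), 4 (L1 #2, L2 #3), 0 (L1 #3, L2 #5), 3 (L1 #5, L2 #6), 4 (L1 #7, L2 #8), 5 (L1 #8, L2 #9). The LCS DP gives dp[8][9] = 6, so this is optimal.

6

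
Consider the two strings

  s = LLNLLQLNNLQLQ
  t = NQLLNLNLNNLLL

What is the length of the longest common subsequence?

Match L [1,3], then L [2,4], then N [3,5], then L [4,6], then L [7,8], then N [8,9], then N [9,10], then L [10,12], then L [12,13] — 9 characters in the same relative order in both. The LCS DP gives dp[13][13] = 9, so this is optimal.

9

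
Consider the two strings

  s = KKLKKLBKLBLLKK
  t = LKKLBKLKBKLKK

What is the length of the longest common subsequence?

11

One common subsequence of length 11: L at s[3]=t[1] → K at s[4]=t[2] → K at s[5]=t[3] → L at s[6]=t[4] → B at s[7]=t[5] → K at s[8]=t[6] → L at s[9]=t[7] → B at s[10]=t[9] → L at s[12]=t[11] → K at s[13]=t[12] → K at s[14]=t[13]. The LCS DP gives dp[14][13] = 11, so this is optimal.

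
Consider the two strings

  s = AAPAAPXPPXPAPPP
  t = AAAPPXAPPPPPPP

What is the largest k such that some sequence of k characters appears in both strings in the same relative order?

Taking A at s[1]=t[2] → A at s[2]=t[3] → P at s[3]=t[5] → A at s[5]=t[7] → P at s[6]=t[8] → P at s[8]=t[9] → P at s[9]=t[10] → P at s[11]=t[11] → P at s[13]=t[12] → P at s[14]=t[13] → P at s[15]=t[14] gives a common subsequence of length 11. dp[15][14] = 11 confirms this is the maximum.

11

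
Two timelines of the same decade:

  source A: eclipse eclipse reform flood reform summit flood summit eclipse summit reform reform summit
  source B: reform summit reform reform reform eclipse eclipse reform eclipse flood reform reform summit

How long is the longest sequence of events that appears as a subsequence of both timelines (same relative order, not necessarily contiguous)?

Match eclipse (source A #1, source B #6), eclipse (source A #2, source B #7), reform (source A #3, source B #8), flood (source A #7, source B #10), reform (source A #11, source B #11), reform (source A #12, source B #12), summit (source A #13, source B #13) — 7 events in the same relative order in both. The LCS DP gives dp[13][13] = 7, so this is optimal.

7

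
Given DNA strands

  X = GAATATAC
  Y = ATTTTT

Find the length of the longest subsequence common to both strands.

One common subsequence of length 3: A at X[2]=Y[1] → T at X[4]=Y[5] → T at X[6]=Y[6], and the DP table's final entry dp[8][6] is also 3, so no common subsequence is longer.

3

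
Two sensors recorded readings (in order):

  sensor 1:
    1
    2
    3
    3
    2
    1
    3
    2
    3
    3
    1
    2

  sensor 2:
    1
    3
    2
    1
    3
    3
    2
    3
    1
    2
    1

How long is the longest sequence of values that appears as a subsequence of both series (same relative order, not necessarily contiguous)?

Let dp[i][j] be the LCS length of the first i values of sensor 1 and the first j values of sensor 2. dp[i][j] = dp[i-1][j-1]+1 when the i-th and j-th values match, else max(dp[i-1][j], dp[i][j-1]).
    ·  1  3  2  1  3  3  2  3  1  2  1
 ·  0  0  0  0  0  0  0  0  0  0  0  0
 1  0  1  1  1  1  1  1  1  1  1  1  1
 2  0  1  1  2  2  2  2  2  2  2  2  2
 3  0  1  2  2  2  3  3  3  3  3  3  3
 3  0  1  2  2  2  3  4  4  4  4  4  4
 2  0  1  2  3  3  3  4  5  5  5  5  5
 1  0  1  2  3  4  4  4  5  5  6  6  6
 3  0  1  2  3  4  5  5  5  6  6  6  6
 2  0  1  2  3  4  5  5  6  6  6  7  7
 3  0  1  2  3  4  5  6  6  7  7  7  7
 3  0  1  2  3  4  5  6  6  7  7  7  7
 1  0  1  2  3  4  5  6  6  7  8  8  8
 2  0  1  2  3  4  5  6  7  7  8  9  9
dp[12][11] = 9. One LCS (by backtracking along matches): 1, 3, 2, 1, 3, 2, 3, 1, 2.

9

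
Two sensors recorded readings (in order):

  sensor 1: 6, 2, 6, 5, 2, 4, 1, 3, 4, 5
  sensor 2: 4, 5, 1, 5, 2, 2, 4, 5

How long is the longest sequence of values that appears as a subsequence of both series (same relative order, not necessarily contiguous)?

Taking 2 [2,5] → 2 [5,6] → 4 [9,7] → 5 [10,8] gives a common subsequence of length 4. Since dp[10][8] = 4, nothing longer is possible.

4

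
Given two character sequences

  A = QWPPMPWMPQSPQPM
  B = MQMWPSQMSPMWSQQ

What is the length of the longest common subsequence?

8

Pick Q [1,2], then W [2,4], then P [3,5], then P [4,10], then M [5,11], then W [7,12], then Q [10,14], then Q [13,15]; all 8 characters appear in both, in order. The LCS DP gives dp[15][15] = 8, so this is optimal.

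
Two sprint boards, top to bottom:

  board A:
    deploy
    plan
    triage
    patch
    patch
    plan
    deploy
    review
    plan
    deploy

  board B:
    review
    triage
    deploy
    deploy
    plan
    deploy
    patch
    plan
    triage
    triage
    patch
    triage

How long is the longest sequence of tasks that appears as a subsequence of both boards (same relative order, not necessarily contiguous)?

One common subsequence of length 4: deploy [1,6], then plan [2,8], then triage [3,10], then patch [4,11], and the DP table's final entry dp[10][12] is also 4, so no common subsequence is longer.

4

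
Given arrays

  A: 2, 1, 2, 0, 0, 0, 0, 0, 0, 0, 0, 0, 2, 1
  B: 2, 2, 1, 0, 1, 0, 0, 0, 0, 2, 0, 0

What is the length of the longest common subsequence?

9

Pick 2 [1,2], then 1 [2,3], then 0 [4,4], then 0 [5,6], then 0 [6,7], then 0 [7,8], then 0 [8,9], then 0 [11,11], then 0 [12,12]; all 9 values appear in both, in order. The LCS DP gives dp[14][12] = 9, so this is optimal.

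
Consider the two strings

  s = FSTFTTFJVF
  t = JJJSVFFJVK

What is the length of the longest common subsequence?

5

Taking S [2,4] → F [4,6] → F [7,7] → J [8,8] → V [9,9] gives a common subsequence of length 5. The LCS DP gives dp[10][10] = 5, so this is optimal.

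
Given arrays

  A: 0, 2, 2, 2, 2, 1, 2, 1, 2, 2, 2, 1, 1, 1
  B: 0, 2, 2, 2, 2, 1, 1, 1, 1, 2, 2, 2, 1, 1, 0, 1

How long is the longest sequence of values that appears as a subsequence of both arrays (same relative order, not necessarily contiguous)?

13

One common subsequence of length 13: 0 (A #1, B #1) → 2 (A #2, B #2) → 2 (A #3, B #3) → 2 (A #4, B #4) → 2 (A #5, B #5) → 1 (A #6, B #8) → 1 (A #8, B #9) → 2 (A #9, B #10) → 2 (A #10, B #11) → 2 (A #11, B #12) → 1 (A #12, B #13) → 1 (A #13, B #14) → 1 (A #14, B #16). The LCS DP gives dp[14][16] = 13, so this is optimal.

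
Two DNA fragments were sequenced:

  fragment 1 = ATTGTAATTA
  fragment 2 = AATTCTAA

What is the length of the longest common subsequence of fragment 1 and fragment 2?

6

Pick A [1,2], then T [2,3], then T [3,4], then T [5,6], then A [7,7], then A [10,8]; all 6 bases appear in both, in order. dp[10][8] = 6 confirms this is the maximum.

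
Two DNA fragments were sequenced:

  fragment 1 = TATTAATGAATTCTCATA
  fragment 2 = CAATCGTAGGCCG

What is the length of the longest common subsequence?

Pick A [2,3]; then T [3,4]; then T [4,7]; then A [5,8]; then G [8,10]; then C [13,11]; then C [15,12]; all 7 bases appear in both, in order. Since dp[18][13] = 7, nothing longer is possible.

7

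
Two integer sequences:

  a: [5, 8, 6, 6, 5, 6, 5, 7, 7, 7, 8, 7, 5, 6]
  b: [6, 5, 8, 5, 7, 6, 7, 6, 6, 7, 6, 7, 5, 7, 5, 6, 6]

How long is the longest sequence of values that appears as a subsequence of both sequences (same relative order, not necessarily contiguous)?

10

Pick 5 at a[1]=b[2], then 8 at a[2]=b[3], then 6 at a[3]=b[6], then 6 at a[4]=b[8], then 6 at a[6]=b[9], then 7 at a[8]=b[10], then 7 at a[9]=b[12], then 7 at a[12]=b[14], then 5 at a[13]=b[15], then 6 at a[14]=b[17]; all 10 values appear in both, in order. The LCS DP gives dp[14][17] = 10, so this is optimal.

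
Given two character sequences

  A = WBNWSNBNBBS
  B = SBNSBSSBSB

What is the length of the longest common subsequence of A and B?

6

Let dp[i][j] be the LCS length of the first i characters of A and the first j characters of B. dp[i][j] = dp[i-1][j-1]+1 when the i-th and j-th characters match, else max(dp[i-1][j], dp[i][j-1]).
    ·  S  B  N  S  B  S  S  B  S  B
 ·  0  0  0  0  0  0  0  0  0  0  0
 W  0  0  0  0  0  0  0  0  0  0  0
 B  0  0  1  1  1  1  1  1  1  1  1
 N  0  0  1  2  2  2  2  2  2  2  2
 W  0  0  1  2  2  2  2  2  2  2  2
 S  0  1  1  2  3  3  3  3  3  3  3
 N  0  1  1  2  3  3  3  3  3  3  3
 B  0  1  2  2  3  4  4  4  4  4  4
 N  0  1  2  3  3  4  4  4  4  4  4
 B  0  1  2  3  3  4  4  4  5  5  5
 B  0  1  2  3  3  4  4  4  5  5  6
 S  0  1  2  3  4  4  5  5  5  6  6
dp[11][10] = 6. One LCS (by backtracking along matches): BNSBBB.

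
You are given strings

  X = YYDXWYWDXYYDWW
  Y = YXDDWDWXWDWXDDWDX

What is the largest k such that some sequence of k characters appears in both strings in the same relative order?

Match Y [1,1], D [3,6], X [4,8], W [5,9], W [7,11], D [8,13], D [12,14], W [13,15] — 8 characters in the same relative order in both, and the DP table's final entry dp[14][17] is also 8, so no common subsequence is longer.

8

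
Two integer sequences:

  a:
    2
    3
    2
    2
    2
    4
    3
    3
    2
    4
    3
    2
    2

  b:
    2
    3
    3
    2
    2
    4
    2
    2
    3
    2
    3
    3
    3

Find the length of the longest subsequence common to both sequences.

Pick 2 at a[1]=b[1] → 3 at a[2]=b[3] → 2 at a[3]=b[7] → 2 at a[4]=b[8] → 2 at a[5]=b[10] → 3 at a[7]=b[11] → 3 at a[8]=b[12] → 3 at a[11]=b[13]; all 8 values appear in both, in order. Since dp[13][13] = 8, nothing longer is possible.

8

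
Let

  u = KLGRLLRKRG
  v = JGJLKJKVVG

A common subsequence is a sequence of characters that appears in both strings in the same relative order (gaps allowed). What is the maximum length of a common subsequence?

4

Match G at u[3]=v[2], then L at u[5]=v[4], then K at u[8]=v[7], then G at u[10]=v[10] — 4 characters in the same relative order in both. dp[10][10] = 4 confirms this is the maximum.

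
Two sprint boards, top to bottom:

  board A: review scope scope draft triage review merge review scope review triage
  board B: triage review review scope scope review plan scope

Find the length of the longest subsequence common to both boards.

5

Match review [1,3]; then scope [2,4]; then scope [3,5]; then review [6,6]; then scope [9,8] — 5 tasks in the same relative order in both. dp[11][8] = 5 confirms this is the maximum.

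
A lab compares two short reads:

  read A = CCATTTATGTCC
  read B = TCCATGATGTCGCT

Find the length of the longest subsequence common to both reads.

10

One common subsequence of length 10: C at read A[1]=read B[2], C at read A[2]=read B[3], A at read A[3]=read B[4], T at read A[4]=read B[5], A at read A[7]=read B[7], T at read A[8]=read B[8], G at read A[9]=read B[9], T at read A[10]=read B[10], C at read A[11]=read B[11], C at read A[12]=read B[13], and the DP table's final entry dp[12][14] is also 10, so no common subsequence is longer.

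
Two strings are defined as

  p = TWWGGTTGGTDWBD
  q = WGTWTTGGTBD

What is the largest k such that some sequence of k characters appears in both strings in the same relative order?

Pick T (p #1, q #3) → W (p #3, q #4) → T (p #6, q #5) → T (p #7, q #6) → G (p #8, q #7) → G (p #9, q #8) → T (p #10, q #9) → B (p #13, q #10) → D (p #14, q #11); all 9 characters appear in both, in order. Since dp[14][11] = 9, nothing longer is possible.

9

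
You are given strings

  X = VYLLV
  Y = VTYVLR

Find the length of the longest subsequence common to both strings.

Let dp[i][j] be the LCS length of the first i characters of X and the first j characters of Y. dp[i][j] = dp[i-1][j-1]+1 when the i-th and j-th characters match, else max(dp[i-1][j], dp[i][j-1]).
    ·  V  T  Y  V  L  R
 ·  0  0  0  0  0  0  0
 V  0  1  1  1  1  1  1
 Y  0  1  1  2  2  2  2
 L  0  1  1  2  2  3  3
 L  0  1  1  2  2  3  3
 V  0  1  1  2  3  3  3
dp[5][6] = 3. One LCS (by backtracking along matches): VYL.

3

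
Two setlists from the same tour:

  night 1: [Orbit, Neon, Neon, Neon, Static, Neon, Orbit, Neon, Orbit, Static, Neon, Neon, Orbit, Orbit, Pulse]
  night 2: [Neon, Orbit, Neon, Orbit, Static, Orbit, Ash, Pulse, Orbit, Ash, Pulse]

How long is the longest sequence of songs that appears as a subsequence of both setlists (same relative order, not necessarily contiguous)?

8

One common subsequence of length 8: Neon (night 1 #6, night 2 #1) → Orbit (night 1 #7, night 2 #2) → Neon (night 1 #8, night 2 #3) → Orbit (night 1 #9, night 2 #4) → Static (night 1 #10, night 2 #5) → Orbit (night 1 #13, night 2 #6) → Orbit (night 1 #14, night 2 #9) → Pulse (night 1 #15, night 2 #11). Since dp[15][11] = 8, nothing longer is possible.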